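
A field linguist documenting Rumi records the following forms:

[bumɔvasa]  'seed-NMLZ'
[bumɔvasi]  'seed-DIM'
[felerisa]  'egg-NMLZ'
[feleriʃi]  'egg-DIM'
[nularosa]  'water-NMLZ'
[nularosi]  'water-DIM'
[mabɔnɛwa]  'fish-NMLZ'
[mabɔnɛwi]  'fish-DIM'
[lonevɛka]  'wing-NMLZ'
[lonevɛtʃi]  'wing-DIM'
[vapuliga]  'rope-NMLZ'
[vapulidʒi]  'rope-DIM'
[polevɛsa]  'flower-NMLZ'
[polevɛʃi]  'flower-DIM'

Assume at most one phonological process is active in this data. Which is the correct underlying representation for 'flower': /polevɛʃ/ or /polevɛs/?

In [polevɛsa] and [polevɛʃi] the final segment of 'flower' alternates: [s] ~ [ʃ].
But 'water' keeps [s] in both environments ([nularosa], [nularosi]), so there is no rule changing /s/ to [ʃ] before the DIM suffix.
So /ʃ/ is underlying, and a rule of depalatalization — palato-alveolar /tʃ/, /dʒ/ and /ʃ/ become [k], [g] and [s] when no front vowel follows — gives [s].

/polevɛʃ/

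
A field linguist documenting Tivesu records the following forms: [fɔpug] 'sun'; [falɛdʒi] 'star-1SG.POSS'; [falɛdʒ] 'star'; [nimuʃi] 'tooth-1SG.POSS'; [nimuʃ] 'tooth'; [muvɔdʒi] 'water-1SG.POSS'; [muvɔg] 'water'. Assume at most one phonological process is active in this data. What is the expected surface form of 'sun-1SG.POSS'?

The root 'water' surfaces as [muvɔdʒi] and [muvɔg], with a stem-final [dʒ] ~ [g] alternation.
The stem 'star' ([falɛdʒi], [falɛdʒ]) shows [dʒ] unchanged in both environments, so [dʒ] cannot be basic with [g] derived in isolation.
So /g/ is underlying, and a rule of palatalization before a front vowel — /g/ becomes palato-alveolar [dʒ] before a front vowel — gives [dʒ].
From [fɔpug] the stem 'sun' is /fɔpug/; before a front vowel this yields [fɔpudʒi].

[fɔpudʒi]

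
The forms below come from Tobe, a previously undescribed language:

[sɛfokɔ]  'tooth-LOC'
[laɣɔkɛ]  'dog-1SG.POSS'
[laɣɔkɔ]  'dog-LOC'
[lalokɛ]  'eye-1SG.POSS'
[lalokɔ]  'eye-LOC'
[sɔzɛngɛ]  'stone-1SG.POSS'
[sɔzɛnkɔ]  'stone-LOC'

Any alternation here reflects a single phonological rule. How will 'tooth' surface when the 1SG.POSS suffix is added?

The 1SG.POSS suffix surfaces as [-gɛ] and [-kɛ], depending on the final segment of the stem.
The LOC suffix, which begins with [k], is invariant after every stem; so [k] is not altered by any rule here.
The 1SG.POSS suffix is therefore /-gɛ/ underlyingly, with post-vocalic devoicing: voiced stops become voiceless after a vowel.
After 'tooth', which ends in a vowel, the suffix surfaces as [-kɛ], giving [sɛfokɛ].

[sɛfokɛ]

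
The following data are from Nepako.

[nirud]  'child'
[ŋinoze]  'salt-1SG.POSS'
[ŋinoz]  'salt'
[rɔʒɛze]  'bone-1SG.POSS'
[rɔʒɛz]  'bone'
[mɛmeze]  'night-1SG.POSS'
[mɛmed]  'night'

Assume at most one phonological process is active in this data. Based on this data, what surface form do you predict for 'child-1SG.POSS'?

In [mɛmeze] and [mɛmed] the final segment of 'night' alternates: [z] ~ [d].
But 'bone' keeps [z] in both environments ([rɔʒɛze], [rɔʒɛz]), so there is no rule changing /z/ to [d] in isolation.
Therefore /d/ is basic and [z] is derived by intervocalic spirantization (voiced stops become fricatives between vowels).
The one attested form of 'child', [nirud], shows underlying /nirud/. Applying the same rule between vowels gives [niruze].

[niruze]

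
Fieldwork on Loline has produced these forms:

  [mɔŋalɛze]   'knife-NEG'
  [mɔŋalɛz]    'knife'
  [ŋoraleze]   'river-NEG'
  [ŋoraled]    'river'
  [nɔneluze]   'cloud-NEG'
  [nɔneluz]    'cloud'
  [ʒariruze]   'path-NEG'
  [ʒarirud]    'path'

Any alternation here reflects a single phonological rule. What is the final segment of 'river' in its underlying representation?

/d/

The root 'river' surfaces as [ŋoraleze] and [ŋoraled], with a stem-final [z] ~ [d] alternation.
Compare 'knife', with invariant [z] in [mɔŋalɛze] and [mɔŋalɛz]: an analysis with underlying /z/ and a rule producing [d] in isolation would wrongly predict alternation here too.
Therefore /d/ is basic and [z] is derived by intervocalic spirantization (voiced stops become fricatives between vowels).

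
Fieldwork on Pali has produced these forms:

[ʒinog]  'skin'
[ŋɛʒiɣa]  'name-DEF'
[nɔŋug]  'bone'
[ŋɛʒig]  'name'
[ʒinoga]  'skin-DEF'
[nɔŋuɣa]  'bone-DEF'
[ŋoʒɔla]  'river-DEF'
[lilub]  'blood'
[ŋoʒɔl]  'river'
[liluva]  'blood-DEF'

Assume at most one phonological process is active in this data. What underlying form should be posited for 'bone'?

/nɔŋuɣ/

The stem for 'bone' ends in [g] in [nɔŋug] but [ɣ] in [nɔŋuɣa].
If /g/ were underlying and a rule turned it into [ɣ] before the DEF suffix, 'skin' would also alternate; but it has [g] in both [ʒinog] and [ʒinoga].
The underlying segment must be /ɣ/; voiced fricatives become stops word-finally, yielding [g] there.
The underlying form of 'bone' is therefore /nɔŋuɣ/.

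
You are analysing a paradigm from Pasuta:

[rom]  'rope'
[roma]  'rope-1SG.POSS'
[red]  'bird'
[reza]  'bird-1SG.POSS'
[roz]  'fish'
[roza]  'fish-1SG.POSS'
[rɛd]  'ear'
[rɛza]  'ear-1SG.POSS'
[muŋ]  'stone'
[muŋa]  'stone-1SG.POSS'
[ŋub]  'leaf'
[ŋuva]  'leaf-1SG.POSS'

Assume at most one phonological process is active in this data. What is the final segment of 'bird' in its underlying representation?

/d/

The stem for 'bird' ends in [d] in [red] but [z] in [reza].
If /z/ were underlying and a rule turned it into [d] in isolation, 'fish' would also alternate; but it has [z] in both [roz] and [roza].
So /d/ is underlying, and a rule of intervocalic spirantization — voiced stops become fricatives between vowels — gives [z].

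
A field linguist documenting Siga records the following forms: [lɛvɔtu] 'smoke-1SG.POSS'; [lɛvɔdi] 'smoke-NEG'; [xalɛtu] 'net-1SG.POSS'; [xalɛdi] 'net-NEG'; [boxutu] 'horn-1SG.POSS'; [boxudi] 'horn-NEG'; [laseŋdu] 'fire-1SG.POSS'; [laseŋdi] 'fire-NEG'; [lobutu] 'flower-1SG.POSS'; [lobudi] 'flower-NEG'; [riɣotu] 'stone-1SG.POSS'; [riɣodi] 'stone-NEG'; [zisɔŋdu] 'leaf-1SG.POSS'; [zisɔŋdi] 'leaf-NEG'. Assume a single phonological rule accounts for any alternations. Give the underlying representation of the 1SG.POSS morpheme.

/-tu/

The 1SG.POSS morpheme has two allomorphs, [-du] and [-tu].
The NEG suffix, which begins with [d], is invariant after every stem; so [d] is not altered by any rule here.
So the underlying form is /-tu/, and voiceless stops become voiced after a nasal.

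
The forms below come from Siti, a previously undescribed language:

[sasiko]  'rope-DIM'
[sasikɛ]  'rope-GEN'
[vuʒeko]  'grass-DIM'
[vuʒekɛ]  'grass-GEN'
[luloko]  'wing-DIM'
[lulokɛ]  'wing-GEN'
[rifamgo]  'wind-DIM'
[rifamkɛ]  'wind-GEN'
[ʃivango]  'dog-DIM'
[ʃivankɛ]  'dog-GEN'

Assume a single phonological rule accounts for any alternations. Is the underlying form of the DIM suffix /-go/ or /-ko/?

/-go/

The DIM suffix surfaces as [-go] and [-ko], depending on the final segment of the stem.
By contrast the GEN suffix keeps its initial [k] throughout — that segment must be underlying.
The DIM suffix is therefore /-go/ underlyingly, with post-vocalic devoicing: voiced stops become voiceless after a vowel.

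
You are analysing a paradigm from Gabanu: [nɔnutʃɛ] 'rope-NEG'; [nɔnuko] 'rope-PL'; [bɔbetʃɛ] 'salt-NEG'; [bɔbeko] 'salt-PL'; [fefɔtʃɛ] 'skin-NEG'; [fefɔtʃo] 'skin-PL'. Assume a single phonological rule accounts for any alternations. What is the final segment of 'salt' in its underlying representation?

The stem for 'salt' ends in [tʃ] in [bɔbetʃɛ] but [k] in [bɔbeko].
The stem 'skin' ([fefɔtʃɛ], [fefɔtʃo]) shows [tʃ] unchanged in both environments, so [tʃ] cannot be basic with [k] derived before the PL suffix.
Therefore /k/ is basic and [tʃ] is derived by palatalization before a front vowel (/k/ becomes palato-alveolar [tʃ] before a front vowel).

/k/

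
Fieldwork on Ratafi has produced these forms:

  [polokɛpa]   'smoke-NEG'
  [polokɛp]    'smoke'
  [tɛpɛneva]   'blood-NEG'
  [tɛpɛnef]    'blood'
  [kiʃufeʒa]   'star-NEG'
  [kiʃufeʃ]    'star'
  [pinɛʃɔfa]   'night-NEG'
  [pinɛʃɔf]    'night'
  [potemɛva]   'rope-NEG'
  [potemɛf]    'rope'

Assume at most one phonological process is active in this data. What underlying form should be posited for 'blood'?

The stem for 'blood' ends in [v] in [tɛpɛneva] but [f] in [tɛpɛnef].
Compare 'night', with invariant [f] in [pinɛʃɔfa] and [pinɛʃɔf]: an analysis with underlying /f/ and a rule producing [v] before the NEG suffix would wrongly predict alternation here too.
The underlying segment must be /v/; voiced obstruents become voiceless word-finally, yielding [f] there.

/tɛpɛnev/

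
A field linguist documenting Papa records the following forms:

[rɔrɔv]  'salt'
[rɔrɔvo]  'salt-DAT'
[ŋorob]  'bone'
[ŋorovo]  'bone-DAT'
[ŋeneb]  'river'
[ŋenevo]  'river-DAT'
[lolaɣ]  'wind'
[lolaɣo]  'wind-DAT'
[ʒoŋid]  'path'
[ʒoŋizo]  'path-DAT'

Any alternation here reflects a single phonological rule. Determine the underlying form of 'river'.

/ŋeneb/

The root 'river' surfaces as [ŋeneb] and [ŋenevo], with a stem-final [b] ~ [v] alternation.
Compare 'salt', with invariant [v] in [rɔrɔv] and [rɔrɔvo]: an analysis with underlying /v/ and a rule producing [b] in isolation would wrongly predict alternation here too.
Therefore /b/ is basic and [v] is derived by intervocalic spirantization (voiced stops become fricatives between vowels).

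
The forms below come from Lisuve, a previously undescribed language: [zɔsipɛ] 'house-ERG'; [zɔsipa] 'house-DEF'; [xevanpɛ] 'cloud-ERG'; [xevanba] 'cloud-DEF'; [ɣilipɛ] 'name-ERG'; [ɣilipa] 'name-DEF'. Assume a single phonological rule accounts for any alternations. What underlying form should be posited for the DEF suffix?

The DEF morpheme has two allomorphs, [-ba] and [-pa].
The ERG suffix, which begins with [p], is invariant after every stem; so [p] is not altered by any rule here.
The DEF suffix is therefore /-ba/ underlyingly, with post-vocalic devoicing: voiced stops become voiceless after a vowel.

/-ba/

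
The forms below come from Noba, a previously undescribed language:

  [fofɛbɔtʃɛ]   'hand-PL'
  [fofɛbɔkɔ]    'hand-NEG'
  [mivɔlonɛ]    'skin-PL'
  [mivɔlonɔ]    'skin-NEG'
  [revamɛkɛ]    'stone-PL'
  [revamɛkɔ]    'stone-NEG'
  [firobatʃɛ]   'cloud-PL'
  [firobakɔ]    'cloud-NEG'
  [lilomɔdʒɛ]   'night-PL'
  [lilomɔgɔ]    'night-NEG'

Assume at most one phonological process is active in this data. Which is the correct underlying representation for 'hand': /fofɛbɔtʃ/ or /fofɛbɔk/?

/fofɛbɔtʃ/

In [fofɛbɔtʃɛ] and [fofɛbɔkɔ] the final segment of 'hand' alternates: [tʃ] ~ [k].
But 'stone' keeps [k] in both environments ([revamɛkɛ], [revamɛkɔ]), so there is no rule changing /k/ to [tʃ] before the PL suffix.
The underlying segment must be /tʃ/; palato-alveolar /tʃ/ and /dʒ/ become [k] and [g] when no front vowel follows, yielding [k] there.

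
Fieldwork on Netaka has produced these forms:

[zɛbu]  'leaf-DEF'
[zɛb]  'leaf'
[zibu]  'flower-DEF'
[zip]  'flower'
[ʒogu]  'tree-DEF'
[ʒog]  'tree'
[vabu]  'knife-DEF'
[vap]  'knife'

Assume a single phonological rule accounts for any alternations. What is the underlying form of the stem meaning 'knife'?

/vap/

'knife' shows [b] ~ [p] at the end of the stem ([vabu] vs [vap]).
The stem 'leaf' ([zɛbu], [zɛb]) shows [b] unchanged in both environments, so [b] cannot be basic with [p] derived in isolation.
The underlying segment must be /p/; voiceless stops become voiced between vowels, yielding [b] there.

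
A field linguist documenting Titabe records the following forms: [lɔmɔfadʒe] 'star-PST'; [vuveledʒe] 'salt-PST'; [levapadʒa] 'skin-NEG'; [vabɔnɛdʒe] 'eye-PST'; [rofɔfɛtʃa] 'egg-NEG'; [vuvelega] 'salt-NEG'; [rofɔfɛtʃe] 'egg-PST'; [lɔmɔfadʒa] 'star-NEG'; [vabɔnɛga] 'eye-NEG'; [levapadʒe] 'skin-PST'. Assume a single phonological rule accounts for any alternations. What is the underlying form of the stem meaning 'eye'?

/vabɔnɛg/

In [vabɔnɛdʒe] and [vabɔnɛga] the final segment of 'eye' alternates: [dʒ] ~ [g].
Compare 'skin', with invariant [dʒ] in [levapadʒe] and [levapadʒa]: an analysis with underlying /dʒ/ and a rule producing [g] before the NEG suffix would wrongly predict alternation here too.
So /g/ is underlying, and a rule of palatalization before a front vowel — /g/ becomes palato-alveolar [dʒ] before a front vowel — gives [dʒ].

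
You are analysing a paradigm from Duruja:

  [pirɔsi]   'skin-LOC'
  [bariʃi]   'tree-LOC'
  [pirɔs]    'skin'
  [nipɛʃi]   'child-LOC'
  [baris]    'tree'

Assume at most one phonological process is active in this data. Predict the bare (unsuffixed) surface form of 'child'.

The root 'tree' surfaces as [baris] and [bariʃi], with a stem-final [s] ~ [ʃ] alternation.
If /s/ were underlying and a rule turned it into [ʃ] before the LOC suffix, 'skin' would also alternate; but it has [s] in both [pirɔs] and [pirɔsi].
Therefore /ʃ/ is basic and [s] is derived by depalatalization (palato-alveolar /ʃ/ becomes [s] when no front vowel follows).
The one attested form of 'child', [nipɛʃi], shows underlying /nipɛʃ/. Applying the same rule when no front vowel follows gives [nipɛs].

[nipɛs]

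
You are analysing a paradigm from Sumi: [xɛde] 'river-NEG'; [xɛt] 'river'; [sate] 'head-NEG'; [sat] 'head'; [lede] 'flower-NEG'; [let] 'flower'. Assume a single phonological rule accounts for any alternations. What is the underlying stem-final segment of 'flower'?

The stem for 'flower' ends in [d] in [lede] but [t] in [let].
If /t/ were underlying and a rule turned it into [d] before the NEG suffix, 'head' would also alternate; but it has [t] in both [sate] and [sat].
So /d/ is underlying, and a rule of word-final obstruent devoicing — voiced obstruents become voiceless word-finally — gives [t].

/d/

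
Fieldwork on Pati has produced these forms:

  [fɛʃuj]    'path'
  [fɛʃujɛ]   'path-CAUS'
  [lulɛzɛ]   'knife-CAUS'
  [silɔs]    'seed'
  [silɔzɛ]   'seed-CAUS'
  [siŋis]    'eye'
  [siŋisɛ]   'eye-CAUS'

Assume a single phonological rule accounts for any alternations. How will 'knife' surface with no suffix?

[lulɛs]

In [silɔs] and [silɔzɛ] the final segment of 'seed' alternates: [s] ~ [z].
But 'eye' keeps [s] in both environments ([siŋis], [siŋisɛ]), so there is no rule changing /s/ to [z] before the CAUS suffix.
Therefore /z/ is basic and [s] is derived by word-final obstruent devoicing (voiced obstruents become voiceless word-finally).
The one attested form of 'knife', [lulɛzɛ], shows underlying /lulɛz/. Applying the same rule word-finally gives [lulɛs].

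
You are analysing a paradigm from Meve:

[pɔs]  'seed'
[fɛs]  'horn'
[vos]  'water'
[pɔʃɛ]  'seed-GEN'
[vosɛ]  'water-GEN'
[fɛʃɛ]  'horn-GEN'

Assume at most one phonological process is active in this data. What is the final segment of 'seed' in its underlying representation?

/ʃ/

The stem for 'seed' ends in [ʃ] in [pɔʃɛ] but [s] in [pɔs].
The stem 'water' ([vosɛ], [vos]) shows [s] unchanged in both environments, so [s] cannot be basic with [ʃ] derived before the GEN suffix.
The underlying segment must be /ʃ/; palato-alveolar /ʃ/ becomes [s] when no front vowel follows, yielding [s] there.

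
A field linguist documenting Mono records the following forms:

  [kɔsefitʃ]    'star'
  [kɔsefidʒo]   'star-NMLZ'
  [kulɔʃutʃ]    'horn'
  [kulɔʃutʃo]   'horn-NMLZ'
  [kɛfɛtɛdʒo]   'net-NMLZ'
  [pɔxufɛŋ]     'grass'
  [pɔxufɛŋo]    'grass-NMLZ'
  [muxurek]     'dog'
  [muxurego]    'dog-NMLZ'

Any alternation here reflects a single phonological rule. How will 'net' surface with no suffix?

[kɛfɛtɛtʃ]

The stem for 'star' ends in [tʃ] in [kɔsefitʃ] but [dʒ] in [kɔsefidʒo].
Compare 'horn', with invariant [tʃ] in [kulɔʃutʃ] and [kulɔʃutʃo]: an analysis with underlying /tʃ/ and a rule producing [dʒ] before the NMLZ suffix would wrongly predict alternation here too.
Therefore /dʒ/ is basic and [tʃ] is derived by word-final obstruent devoicing (voiced obstruents become voiceless word-finally).
The one attested form of 'net', [kɛfɛtɛdʒo], shows underlying /kɛfɛtɛdʒ/. Applying the same rule word-finally gives [kɛfɛtɛtʃ].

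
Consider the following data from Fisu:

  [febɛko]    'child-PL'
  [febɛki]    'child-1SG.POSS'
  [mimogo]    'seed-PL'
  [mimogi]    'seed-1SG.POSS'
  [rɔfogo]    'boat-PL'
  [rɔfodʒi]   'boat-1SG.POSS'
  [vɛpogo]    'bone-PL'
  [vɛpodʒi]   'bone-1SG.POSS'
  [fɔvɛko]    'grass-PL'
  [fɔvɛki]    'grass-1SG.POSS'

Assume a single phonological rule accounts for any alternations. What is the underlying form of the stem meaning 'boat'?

'boat' shows [g] ~ [dʒ] at the end of the stem ([rɔfogo] vs [rɔfodʒi]).
If /g/ were underlying and a rule turned it into [dʒ] before the 1SG.POSS suffix, 'seed' would also alternate; but it has [g] in both [mimogo] and [mimogi].
The underlying segment must be /dʒ/; palato-alveolar /dʒ/ becomes [g] when no front vowel follows, yielding [g] there.

/rɔfodʒ/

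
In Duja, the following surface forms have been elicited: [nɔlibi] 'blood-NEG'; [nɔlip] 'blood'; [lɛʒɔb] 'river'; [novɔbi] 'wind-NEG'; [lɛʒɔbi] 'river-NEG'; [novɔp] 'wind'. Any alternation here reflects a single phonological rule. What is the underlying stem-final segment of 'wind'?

'wind' shows [p] ~ [b] at the end of the stem ([novɔp] vs [novɔbi]).
The stem 'river' ([lɛʒɔb], [lɛʒɔbi]) shows [b] unchanged in both environments, so [b] cannot be basic with [p] derived in isolation.
The alternation reflects intervocalic voicing: voiceless stops become voiced between vowels. /p/ is underlying.

/p/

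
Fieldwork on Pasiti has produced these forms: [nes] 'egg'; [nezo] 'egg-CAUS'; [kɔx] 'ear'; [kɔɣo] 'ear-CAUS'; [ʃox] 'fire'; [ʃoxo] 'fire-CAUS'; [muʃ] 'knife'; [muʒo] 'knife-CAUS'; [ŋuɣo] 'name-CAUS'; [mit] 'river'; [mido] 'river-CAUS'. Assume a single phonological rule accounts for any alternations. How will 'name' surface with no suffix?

[ŋux]

'ear' shows [x] ~ [ɣ] at the end of the stem ([kɔx] vs [kɔɣo]).
The stem 'fire' ([ʃox], [ʃoxo]) shows [x] unchanged in both environments, so [x] cannot be basic with [ɣ] derived before the CAUS suffix.
The underlying segment must be /ɣ/; voiced obstruents become voiceless word-finally, yielding [x] there.
The one attested form of 'name', [ŋuɣo], shows underlying /ŋuɣ/. Applying the same rule word-finally gives [ŋux].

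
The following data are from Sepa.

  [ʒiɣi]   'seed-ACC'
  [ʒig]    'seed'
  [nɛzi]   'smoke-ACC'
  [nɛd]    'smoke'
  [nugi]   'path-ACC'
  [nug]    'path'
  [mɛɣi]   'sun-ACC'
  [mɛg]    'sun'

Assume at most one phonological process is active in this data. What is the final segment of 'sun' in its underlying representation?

'sun' shows [ɣ] ~ [g] at the end of the stem ([mɛɣi] vs [mɛg]).
Compare 'path', with invariant [g] in [nugi] and [nug]: an analysis with underlying /g/ and a rule producing [ɣ] before the ACC suffix would wrongly predict alternation here too.
The underlying segment must be /ɣ/; voiced fricatives become stops word-finally, yielding [g] there.

/ɣ/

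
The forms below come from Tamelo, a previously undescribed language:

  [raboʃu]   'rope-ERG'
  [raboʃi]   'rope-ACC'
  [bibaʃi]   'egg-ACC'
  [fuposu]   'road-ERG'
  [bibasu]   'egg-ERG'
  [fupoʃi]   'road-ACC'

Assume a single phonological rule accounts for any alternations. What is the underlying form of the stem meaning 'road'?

/fupos/

In [fupoʃi] and [fuposu] the final segment of 'road' alternates: [ʃ] ~ [s].
If /ʃ/ were underlying and a rule turned it into [s] before the ERG suffix, 'rope' would also alternate; but it has [ʃ] in both [raboʃi] and [raboʃu].
The alternation reflects palatalization before a front vowel: /s/ becomes palato-alveolar [ʃ] before a front vowel. /s/ is underlying.
Hence 'road' is /fupos/ underlyingly.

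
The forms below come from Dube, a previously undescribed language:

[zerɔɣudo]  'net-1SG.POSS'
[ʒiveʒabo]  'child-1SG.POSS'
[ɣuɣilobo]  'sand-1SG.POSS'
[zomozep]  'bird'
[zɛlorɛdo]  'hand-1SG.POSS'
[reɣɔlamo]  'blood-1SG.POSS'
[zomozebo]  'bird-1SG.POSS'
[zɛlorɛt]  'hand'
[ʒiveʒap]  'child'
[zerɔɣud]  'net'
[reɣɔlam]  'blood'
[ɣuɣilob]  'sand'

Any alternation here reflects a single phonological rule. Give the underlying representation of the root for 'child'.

The stem for 'child' ends in [b] in [ʒiveʒabo] but [p] in [ʒiveʒap].
Compare 'sand', with invariant [b] in [ɣuɣilobo] and [ɣuɣilob]: an analysis with underlying /b/ and a rule producing [p] in isolation would wrongly predict alternation here too.
Therefore /p/ is basic and [b] is derived by intervocalic voicing (voiceless stops become voiced between vowels).

/ʒiveʒap/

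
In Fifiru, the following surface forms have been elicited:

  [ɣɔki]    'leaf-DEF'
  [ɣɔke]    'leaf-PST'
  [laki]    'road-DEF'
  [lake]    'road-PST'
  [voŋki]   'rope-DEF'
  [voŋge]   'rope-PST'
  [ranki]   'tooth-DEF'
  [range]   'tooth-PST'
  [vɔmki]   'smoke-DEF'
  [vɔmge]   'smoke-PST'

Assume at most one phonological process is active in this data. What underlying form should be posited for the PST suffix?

/-ge/

The PST morpheme has two allomorphs, [-ge] and [-ke].
By contrast the DEF suffix keeps its initial [k] throughout — that segment must be underlying.
The PST suffix is therefore /-ge/ underlyingly, with post-vocalic devoicing: voiced stops become voiceless after a vowel.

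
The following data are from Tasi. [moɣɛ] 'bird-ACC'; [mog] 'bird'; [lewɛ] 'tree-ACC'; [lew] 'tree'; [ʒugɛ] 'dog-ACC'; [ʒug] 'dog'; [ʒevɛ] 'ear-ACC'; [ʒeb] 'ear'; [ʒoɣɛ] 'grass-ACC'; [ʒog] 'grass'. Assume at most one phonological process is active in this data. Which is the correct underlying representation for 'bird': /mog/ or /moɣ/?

The stem for 'bird' ends in [ɣ] in [moɣɛ] but [g] in [mog].
But 'dog' keeps [g] in both environments ([ʒugɛ], [ʒug]), so there is no rule changing /g/ to [ɣ] before the ACC suffix.
The alternation reflects word-final hardening: voiced fricatives become stops word-finally. /ɣ/ is underlying.

/moɣ/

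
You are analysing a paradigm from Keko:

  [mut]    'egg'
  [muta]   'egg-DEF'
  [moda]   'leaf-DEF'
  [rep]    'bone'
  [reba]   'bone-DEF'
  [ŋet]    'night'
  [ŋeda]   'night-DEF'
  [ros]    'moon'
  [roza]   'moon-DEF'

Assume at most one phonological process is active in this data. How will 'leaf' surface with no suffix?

'night' shows [t] ~ [d] at the end of the stem ([ŋet] vs [ŋeda]).
Compare 'egg', with invariant [t] in [mut] and [muta]: an analysis with underlying /t/ and a rule producing [d] before the DEF suffix would wrongly predict alternation here too.
The underlying segment must be /d/; voiced obstruents become voiceless word-finally, yielding [t] there.
From [moda] the stem 'leaf' is /mod/; word-finally this yields [mot].

[mot]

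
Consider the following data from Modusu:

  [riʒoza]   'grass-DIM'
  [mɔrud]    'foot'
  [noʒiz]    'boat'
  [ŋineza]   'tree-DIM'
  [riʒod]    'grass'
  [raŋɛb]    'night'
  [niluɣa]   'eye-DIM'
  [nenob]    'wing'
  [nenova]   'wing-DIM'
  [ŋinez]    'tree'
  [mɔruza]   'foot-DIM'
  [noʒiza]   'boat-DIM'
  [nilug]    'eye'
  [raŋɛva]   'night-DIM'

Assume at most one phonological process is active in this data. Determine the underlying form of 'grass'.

/riʒod/

In [riʒoza] and [riʒod] the final segment of 'grass' alternates: [z] ~ [d].
But 'boat' keeps [z] in both environments ([noʒiza], [noʒiz]), so there is no rule changing /z/ to [d] in isolation.
Therefore /d/ is basic and [z] is derived by intervocalic spirantization (voiced stops become fricatives between vowels).
So 'grass' = /riʒod/.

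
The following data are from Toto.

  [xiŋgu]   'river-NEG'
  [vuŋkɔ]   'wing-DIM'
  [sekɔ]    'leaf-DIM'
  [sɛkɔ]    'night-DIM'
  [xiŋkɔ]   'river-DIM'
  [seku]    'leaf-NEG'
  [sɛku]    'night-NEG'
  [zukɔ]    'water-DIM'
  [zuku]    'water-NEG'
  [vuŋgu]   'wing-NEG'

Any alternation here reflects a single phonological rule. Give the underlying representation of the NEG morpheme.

/-gu/

The NEG morpheme has two allomorphs, [-gu] and [-ku].
The DIM suffix, which begins with [k], is invariant after every stem; so [k] is not altered by any rule here.
So the underlying form is /-gu/, and voiced stops become voiceless after a vowel.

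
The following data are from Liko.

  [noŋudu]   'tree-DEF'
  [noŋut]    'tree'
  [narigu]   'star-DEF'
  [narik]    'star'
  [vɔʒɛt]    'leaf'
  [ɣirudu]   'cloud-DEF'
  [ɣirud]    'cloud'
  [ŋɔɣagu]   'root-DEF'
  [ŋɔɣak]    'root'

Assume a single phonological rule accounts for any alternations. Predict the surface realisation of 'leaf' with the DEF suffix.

[vɔʒɛdu]

In [noŋudu] and [noŋut] the final segment of 'tree' alternates: [d] ~ [t].
The stem 'cloud' ([ɣirudu], [ɣirud]) shows [d] unchanged in both environments, so [d] cannot be basic with [t] derived in isolation.
The alternation reflects intervocalic voicing: voiceless stops become voiced between vowels. /t/ is underlying.
From [vɔʒɛt] the stem 'leaf' is /vɔʒɛt/; between vowels this yields [vɔʒɛdu].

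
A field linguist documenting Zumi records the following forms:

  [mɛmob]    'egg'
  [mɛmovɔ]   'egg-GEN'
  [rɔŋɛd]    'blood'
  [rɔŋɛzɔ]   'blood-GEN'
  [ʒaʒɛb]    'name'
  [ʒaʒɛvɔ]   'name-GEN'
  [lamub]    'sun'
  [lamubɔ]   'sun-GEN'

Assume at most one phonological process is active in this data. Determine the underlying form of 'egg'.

/mɛmov/

The stem for 'egg' ends in [b] in [mɛmob] but [v] in [mɛmovɔ].
The stem 'sun' ([lamub], [lamubɔ]) shows [b] unchanged in both environments, so [b] cannot be basic with [v] derived before the GEN suffix.
The underlying segment must be /v/; voiced fricatives become stops word-finally, yielding [b] there.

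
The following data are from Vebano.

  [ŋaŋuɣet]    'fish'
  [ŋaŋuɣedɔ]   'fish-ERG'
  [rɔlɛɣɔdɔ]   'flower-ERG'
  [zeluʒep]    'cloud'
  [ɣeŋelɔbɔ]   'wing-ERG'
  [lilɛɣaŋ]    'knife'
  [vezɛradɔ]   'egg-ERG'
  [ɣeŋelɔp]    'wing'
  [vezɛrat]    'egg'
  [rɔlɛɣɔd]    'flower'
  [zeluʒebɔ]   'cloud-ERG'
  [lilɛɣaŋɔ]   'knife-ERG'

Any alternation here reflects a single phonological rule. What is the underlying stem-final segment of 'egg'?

/t/

In [vezɛradɔ] and [vezɛrat] the final segment of 'egg' alternates: [d] ~ [t].
The stem 'flower' ([rɔlɛɣɔdɔ], [rɔlɛɣɔd]) shows [d] unchanged in both environments, so [d] cannot be basic with [t] derived in isolation.
Therefore /t/ is basic and [d] is derived by intervocalic voicing (voiceless stops become voiced between vowels).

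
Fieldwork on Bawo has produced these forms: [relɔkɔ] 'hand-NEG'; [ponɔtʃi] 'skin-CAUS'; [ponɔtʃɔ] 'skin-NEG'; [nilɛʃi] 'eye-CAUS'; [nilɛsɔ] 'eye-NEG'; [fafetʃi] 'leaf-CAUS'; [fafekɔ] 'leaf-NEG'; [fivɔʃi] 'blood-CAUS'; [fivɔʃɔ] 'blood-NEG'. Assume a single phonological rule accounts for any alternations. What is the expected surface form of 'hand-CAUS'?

'leaf' shows [tʃ] ~ [k] at the end of the stem ([fafetʃi] vs [fafekɔ]).
Compare 'skin', with invariant [tʃ] in [ponɔtʃi] and [ponɔtʃɔ]: an analysis with underlying /tʃ/ and a rule producing [k] before the NEG suffix would wrongly predict alternation here too.
The alternation reflects palatalization before a front vowel: /k/ and /s/ become palato-alveolar [tʃ] and [ʃ] before a front vowel. /k/ is underlying.
The one attested form of 'hand', [relɔkɔ], shows underlying /relɔk/. Applying the same rule before a front vowel gives [relɔtʃi].

[relɔtʃi]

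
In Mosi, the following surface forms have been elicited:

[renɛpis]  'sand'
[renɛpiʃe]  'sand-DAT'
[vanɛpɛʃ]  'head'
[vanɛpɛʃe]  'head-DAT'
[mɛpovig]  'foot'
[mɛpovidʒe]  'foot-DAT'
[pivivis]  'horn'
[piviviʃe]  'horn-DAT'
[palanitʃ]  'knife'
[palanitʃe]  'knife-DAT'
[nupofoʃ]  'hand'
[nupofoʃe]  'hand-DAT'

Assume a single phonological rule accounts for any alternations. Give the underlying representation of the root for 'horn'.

/pivivis/

The root 'horn' surfaces as [pivivis] and [piviviʃe], with a stem-final [s] ~ [ʃ] alternation.
The stem 'head' ([vanɛpɛʃ], [vanɛpɛʃe]) shows [ʃ] unchanged in both environments, so [ʃ] cannot be basic with [s] derived in isolation.
Therefore /s/ is basic and [ʃ] is derived by palatalization before a front vowel (/g/ and /s/ become palato-alveolar [dʒ] and [ʃ] before a front vowel).
Hence 'horn' is /pivivis/ underlyingly.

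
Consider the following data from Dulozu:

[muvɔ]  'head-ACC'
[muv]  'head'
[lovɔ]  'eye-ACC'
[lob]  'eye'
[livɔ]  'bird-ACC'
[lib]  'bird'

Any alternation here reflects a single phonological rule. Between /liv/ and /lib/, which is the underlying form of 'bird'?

/lib/

In [livɔ] and [lib] the final segment of 'bird' alternates: [v] ~ [b].
But 'head' keeps [v] in both environments ([muvɔ], [muv]), so there is no rule changing /v/ to [b] in isolation.
Therefore /b/ is basic and [v] is derived by intervocalic spirantization (voiced stops become fricatives between vowels).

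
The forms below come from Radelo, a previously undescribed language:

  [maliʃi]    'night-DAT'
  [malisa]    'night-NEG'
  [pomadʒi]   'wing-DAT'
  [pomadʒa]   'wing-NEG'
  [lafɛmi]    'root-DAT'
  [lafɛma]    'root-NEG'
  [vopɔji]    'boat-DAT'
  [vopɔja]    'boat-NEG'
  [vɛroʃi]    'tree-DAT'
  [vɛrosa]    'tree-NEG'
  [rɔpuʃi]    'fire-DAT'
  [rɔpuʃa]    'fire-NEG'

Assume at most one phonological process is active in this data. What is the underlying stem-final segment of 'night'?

/s/

'night' shows [ʃ] ~ [s] at the end of the stem ([maliʃi] vs [malisa]).
The stem 'fire' ([rɔpuʃi], [rɔpuʃa]) shows [ʃ] unchanged in both environments, so [ʃ] cannot be basic with [s] derived before the NEG suffix.
The underlying segment must be /s/; /s/ becomes palato-alveolar [ʃ] before a front vowel, yielding [ʃ] there.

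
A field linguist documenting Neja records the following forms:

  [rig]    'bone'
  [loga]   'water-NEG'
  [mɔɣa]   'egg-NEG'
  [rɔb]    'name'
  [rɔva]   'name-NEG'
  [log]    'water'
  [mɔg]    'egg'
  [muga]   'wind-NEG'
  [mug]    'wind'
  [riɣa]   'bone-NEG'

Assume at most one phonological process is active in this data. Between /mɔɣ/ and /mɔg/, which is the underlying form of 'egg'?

The stem for 'egg' ends in [ɣ] in [mɔɣa] but [g] in [mɔg].
But 'wind' keeps [g] in both environments ([muga], [mug]), so there is no rule changing /g/ to [ɣ] before the NEG suffix.
The alternation reflects word-final hardening: voiced fricatives become stops word-finally. /ɣ/ is underlying.

/mɔɣ/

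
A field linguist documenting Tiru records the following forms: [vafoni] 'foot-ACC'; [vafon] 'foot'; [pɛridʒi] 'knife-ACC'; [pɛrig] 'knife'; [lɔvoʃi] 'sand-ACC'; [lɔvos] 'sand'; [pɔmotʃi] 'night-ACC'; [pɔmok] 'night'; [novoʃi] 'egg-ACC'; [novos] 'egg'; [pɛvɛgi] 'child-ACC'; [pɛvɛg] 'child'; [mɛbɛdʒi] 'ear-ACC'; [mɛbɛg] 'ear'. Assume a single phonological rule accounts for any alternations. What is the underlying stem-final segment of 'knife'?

/dʒ/

'knife' shows [dʒ] ~ [g] at the end of the stem ([pɛridʒi] vs [pɛrig]).
The stem 'child' ([pɛvɛgi], [pɛvɛg]) shows [g] unchanged in both environments, so [g] cannot be basic with [dʒ] derived before the ACC suffix.
So /dʒ/ is underlying, and a rule of depalatalization — palato-alveolar /tʃ/, /dʒ/ and /ʃ/ become [k], [g] and [s] when no front vowel follows — gives [g].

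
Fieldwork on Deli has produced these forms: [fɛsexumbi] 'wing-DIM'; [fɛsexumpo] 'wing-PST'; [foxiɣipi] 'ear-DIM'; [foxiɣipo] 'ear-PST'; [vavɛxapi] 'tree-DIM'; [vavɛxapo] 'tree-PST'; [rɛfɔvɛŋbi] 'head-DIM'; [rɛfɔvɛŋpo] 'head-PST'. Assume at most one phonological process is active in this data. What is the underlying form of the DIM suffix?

/-bi/

The DIM suffix surfaces as [-bi] and [-pi], depending on the final segment of the stem.
By contrast the PST suffix keeps its initial [p] throughout — that segment must be underlying.
The DIM suffix is therefore /-bi/ underlyingly, with post-vocalic devoicing: voiced stops become voiceless after a vowel.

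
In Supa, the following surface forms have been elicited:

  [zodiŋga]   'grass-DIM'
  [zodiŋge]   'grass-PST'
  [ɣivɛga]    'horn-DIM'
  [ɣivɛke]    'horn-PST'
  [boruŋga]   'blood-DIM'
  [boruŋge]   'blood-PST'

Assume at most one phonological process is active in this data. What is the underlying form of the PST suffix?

/-ke/

The PST suffix surfaces as [-ge] and [-ke], depending on the final segment of the stem.
The DIM suffix, which begins with [g], is invariant after every stem; so [g] is not altered by any rule here.
So the underlying form is /-ke/, and voiceless stops become voiced after a nasal.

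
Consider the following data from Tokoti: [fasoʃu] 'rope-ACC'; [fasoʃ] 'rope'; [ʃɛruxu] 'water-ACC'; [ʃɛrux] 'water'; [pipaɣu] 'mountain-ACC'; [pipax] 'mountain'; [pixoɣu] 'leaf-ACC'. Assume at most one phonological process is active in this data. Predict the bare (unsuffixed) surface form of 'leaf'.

[pixox]

In [pipaɣu] and [pipax] the final segment of 'mountain' alternates: [ɣ] ~ [x].
The stem 'water' ([ʃɛruxu], [ʃɛrux]) shows [x] unchanged in both environments, so [x] cannot be basic with [ɣ] derived before the ACC suffix.
The underlying segment must be /ɣ/; voiced obstruents become voiceless word-finally, yielding [x] there.
From [pixoɣu] the stem 'leaf' is /pixoɣ/; word-finally this yields [pixox].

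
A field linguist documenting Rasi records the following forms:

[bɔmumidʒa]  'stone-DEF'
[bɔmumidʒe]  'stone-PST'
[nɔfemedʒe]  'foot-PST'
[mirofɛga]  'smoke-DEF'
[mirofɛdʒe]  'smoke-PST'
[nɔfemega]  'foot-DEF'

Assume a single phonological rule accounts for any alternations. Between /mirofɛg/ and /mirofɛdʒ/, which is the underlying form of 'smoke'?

/mirofɛg/

The stem for 'smoke' ends in [g] in [mirofɛga] but [dʒ] in [mirofɛdʒe].
Compare 'stone', with invariant [dʒ] in [bɔmumidʒa] and [bɔmumidʒe]: an analysis with underlying /dʒ/ and a rule producing [g] before the DEF suffix would wrongly predict alternation here too.
So /g/ is underlying, and a rule of palatalization before a front vowel — /g/ becomes palato-alveolar [dʒ] before a front vowel — gives [dʒ].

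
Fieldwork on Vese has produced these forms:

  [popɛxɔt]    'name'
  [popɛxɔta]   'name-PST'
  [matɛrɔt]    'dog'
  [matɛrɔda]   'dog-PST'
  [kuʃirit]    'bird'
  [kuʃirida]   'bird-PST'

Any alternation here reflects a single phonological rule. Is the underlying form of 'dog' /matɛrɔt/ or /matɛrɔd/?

In [matɛrɔt] and [matɛrɔda] the final segment of 'dog' alternates: [t] ~ [d].
If /t/ were underlying and a rule turned it into [d] before the PST suffix, 'name' would also alternate; but it has [t] in both [popɛxɔt] and [popɛxɔta].
The alternation reflects word-final obstruent devoicing: voiced obstruents become voiceless word-finally. /d/ is underlying.

/matɛrɔd/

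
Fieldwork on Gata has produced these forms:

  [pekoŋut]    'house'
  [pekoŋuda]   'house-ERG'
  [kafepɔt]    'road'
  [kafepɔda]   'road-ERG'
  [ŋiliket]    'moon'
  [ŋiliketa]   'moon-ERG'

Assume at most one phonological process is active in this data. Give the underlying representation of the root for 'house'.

In [pekoŋut] and [pekoŋuda] the final segment of 'house' alternates: [t] ~ [d].
Compare 'moon', with invariant [t] in [ŋiliket] and [ŋiliketa]: an analysis with underlying /t/ and a rule producing [d] before the ERG suffix would wrongly predict alternation here too.
The underlying segment must be /d/; voiced obstruents become voiceless word-finally, yielding [t] there.

/pekoŋud/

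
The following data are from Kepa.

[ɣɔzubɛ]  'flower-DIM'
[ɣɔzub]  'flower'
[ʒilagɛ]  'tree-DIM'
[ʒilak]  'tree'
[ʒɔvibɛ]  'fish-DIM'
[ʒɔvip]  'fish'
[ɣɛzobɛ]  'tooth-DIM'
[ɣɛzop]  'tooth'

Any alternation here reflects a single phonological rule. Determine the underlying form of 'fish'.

/ʒɔvip/

In [ʒɔvibɛ] and [ʒɔvip] the final segment of 'fish' alternates: [b] ~ [p].
The stem 'flower' ([ɣɔzubɛ], [ɣɔzub]) shows [b] unchanged in both environments, so [b] cannot be basic with [p] derived in isolation.
The alternation reflects intervocalic voicing: voiceless stops become voiced between vowels. /p/ is underlying.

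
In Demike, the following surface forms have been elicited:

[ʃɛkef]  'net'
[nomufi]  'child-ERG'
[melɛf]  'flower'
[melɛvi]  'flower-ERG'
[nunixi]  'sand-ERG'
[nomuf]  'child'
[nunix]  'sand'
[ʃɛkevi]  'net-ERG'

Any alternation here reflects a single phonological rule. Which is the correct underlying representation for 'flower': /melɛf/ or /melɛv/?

In [melɛvi] and [melɛf] the final segment of 'flower' alternates: [v] ~ [f].
Compare 'child', with invariant [f] in [nomufi] and [nomuf]: an analysis with underlying /f/ and a rule producing [v] before the ERG suffix would wrongly predict alternation here too.
The underlying segment must be /v/; voiced obstruents become voiceless word-finally, yielding [f] there.

/melɛv/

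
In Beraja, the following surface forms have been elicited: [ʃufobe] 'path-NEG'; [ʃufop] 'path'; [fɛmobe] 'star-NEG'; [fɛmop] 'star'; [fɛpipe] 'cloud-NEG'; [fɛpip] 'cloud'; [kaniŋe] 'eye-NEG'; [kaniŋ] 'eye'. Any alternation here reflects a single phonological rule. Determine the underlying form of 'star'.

/fɛmob/

The stem for 'star' ends in [b] in [fɛmobe] but [p] in [fɛmop].
But 'cloud' keeps [p] in both environments ([fɛpipe], [fɛpip]), so there is no rule changing /p/ to [b] before the NEG suffix.
The alternation reflects word-final obstruent devoicing: voiced obstruents become voiceless word-finally. /b/ is underlying.
So 'star' = /fɛmob/.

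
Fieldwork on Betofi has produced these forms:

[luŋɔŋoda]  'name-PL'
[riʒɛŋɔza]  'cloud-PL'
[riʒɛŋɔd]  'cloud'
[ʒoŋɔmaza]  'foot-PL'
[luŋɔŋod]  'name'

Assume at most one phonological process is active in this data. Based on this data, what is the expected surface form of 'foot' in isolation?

[ʒoŋɔmad]

'cloud' shows [z] ~ [d] at the end of the stem ([riʒɛŋɔza] vs [riʒɛŋɔd]).
But 'name' keeps [d] in both environments ([luŋɔŋoda], [luŋɔŋod]), so there is no rule changing /d/ to [z] before the PL suffix.
So /z/ is underlying, and a rule of word-final hardening — voiced fricatives become stops word-finally — gives [d].
The one attested form of 'foot', [ʒoŋɔmaza], shows underlying /ʒoŋɔmaz/. Applying the same rule word-finally gives [ʒoŋɔmad].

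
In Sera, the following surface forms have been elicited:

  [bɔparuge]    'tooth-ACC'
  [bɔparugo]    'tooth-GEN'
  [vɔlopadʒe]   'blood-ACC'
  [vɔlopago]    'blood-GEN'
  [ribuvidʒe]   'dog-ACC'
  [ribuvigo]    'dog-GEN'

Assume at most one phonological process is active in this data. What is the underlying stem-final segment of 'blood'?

/dʒ/

The stem for 'blood' ends in [dʒ] in [vɔlopadʒe] but [g] in [vɔlopago].
But 'tooth' keeps [g] in both environments ([bɔparuge], [bɔparugo]), so there is no rule changing /g/ to [dʒ] before the ACC suffix.
The alternation reflects depalatalization: palato-alveolar /dʒ/ becomes [g] when no front vowel follows. /dʒ/ is underlying.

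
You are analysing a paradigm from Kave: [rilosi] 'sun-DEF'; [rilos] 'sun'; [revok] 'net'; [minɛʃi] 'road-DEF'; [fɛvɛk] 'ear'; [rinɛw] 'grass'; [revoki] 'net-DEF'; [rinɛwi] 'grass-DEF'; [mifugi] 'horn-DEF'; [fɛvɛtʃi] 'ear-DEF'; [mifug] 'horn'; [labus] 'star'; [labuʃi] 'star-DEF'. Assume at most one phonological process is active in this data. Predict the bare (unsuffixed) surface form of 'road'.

[minɛs]

In [labuʃi] and [labus] the final segment of 'star' alternates: [ʃ] ~ [s].
But 'sun' keeps [s] in both environments ([rilosi], [rilos]), so there is no rule changing /s/ to [ʃ] before the DEF suffix.
The alternation reflects depalatalization: palato-alveolar /tʃ/ and /ʃ/ become [k] and [s] when no front vowel follows. /ʃ/ is underlying.
From [minɛʃi] the stem 'road' is /minɛʃ/; when no front vowel follows this yields [minɛs].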